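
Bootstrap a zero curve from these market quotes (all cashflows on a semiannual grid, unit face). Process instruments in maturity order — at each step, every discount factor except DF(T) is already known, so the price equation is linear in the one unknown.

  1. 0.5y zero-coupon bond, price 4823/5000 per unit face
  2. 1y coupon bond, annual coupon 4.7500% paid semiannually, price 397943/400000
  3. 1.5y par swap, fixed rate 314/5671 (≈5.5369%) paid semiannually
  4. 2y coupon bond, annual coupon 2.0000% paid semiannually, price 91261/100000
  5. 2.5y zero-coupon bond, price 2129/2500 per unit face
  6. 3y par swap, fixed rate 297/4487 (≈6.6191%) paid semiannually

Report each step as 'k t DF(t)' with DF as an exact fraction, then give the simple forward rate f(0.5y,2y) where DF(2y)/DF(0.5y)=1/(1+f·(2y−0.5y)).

step 1 [0.5y] zero: DF = P = 4823/5000 ≈ 0.964600
step 2 [1y] bond c/2=19/800: DF=(397943/400000 − 19/800·(0.964600))/(1+19/800) = 4747/5000 ≈ 0.949400
step 3 [1.5y] swap r/2=157/5671: DF=(1 − 157/5671·(0.964600+0.949400))/(1+157/5671) = 1843/2000 ≈ 0.921500
step 4 [2y] bond c/2=1/100: DF=(91261/100000 − 1/100·(0.964600+0.949400+0.921500))/(1+1/100) = 1751/2000 ≈ 0.875500
step 5 [2.5y] zero: DF = P = 2129/2500 ≈ 0.851600
step 6 [3y] swap r/2=297/8974: DF=(1 − 297/8974·(0.964600+0.949400+0.921500+0.875500+0.851600))/(1+297/8974) = 4109/5000 ≈ 0.821800

1 1/2 4823/5000
2 1 4747/5000
3 3/2 1843/2000
4 2 1751/2000
5 5/2 2129/2500
6 3 4109/5000
f(0.5y,2y) = ((4823/5000)/(1751/2000) − 1)/(3/2) = 594/8755 ≈ 6.7847%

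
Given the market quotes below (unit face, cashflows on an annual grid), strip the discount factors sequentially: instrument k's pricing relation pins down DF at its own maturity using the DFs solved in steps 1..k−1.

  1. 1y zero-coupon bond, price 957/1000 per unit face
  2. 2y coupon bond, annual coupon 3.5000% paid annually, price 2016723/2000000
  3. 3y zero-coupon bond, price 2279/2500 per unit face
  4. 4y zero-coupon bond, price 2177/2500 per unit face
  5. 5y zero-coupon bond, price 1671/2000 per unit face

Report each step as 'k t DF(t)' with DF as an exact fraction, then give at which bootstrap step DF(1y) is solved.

step 1 [1y] zero: DF = P = 957/1000 ≈ 0.957000
step 2 [2y] bond c/1=7/200: DF=(2016723/2000000 − 7/200·(0.957000))/(1+7/200) = 9419/10000 ≈ 0.941900
step 3 [3y] zero: DF = P = 2279/2500 ≈ 0.911600
step 4 [4y] zero: DF = P = 2177/2500 ≈ 0.870800
step 5 [5y] zero: DF = P = 1671/2000 ≈ 0.835500

1 1 957/1000
2 2 9419/10000
3 3 2279/2500
4 4 2177/2500
5 5 1671/2000
DF(1y) is solved at step 1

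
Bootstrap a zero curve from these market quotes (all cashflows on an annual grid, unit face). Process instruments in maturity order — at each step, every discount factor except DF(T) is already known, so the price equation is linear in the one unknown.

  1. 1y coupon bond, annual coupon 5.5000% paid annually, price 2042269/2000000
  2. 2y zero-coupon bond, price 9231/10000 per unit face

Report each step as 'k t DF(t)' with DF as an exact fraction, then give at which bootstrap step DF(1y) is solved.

1 1 9679/10000
2 2 9231/10000
DF(1y) is solved at step 1

step 1 [1y] bond c/1=11/200: DF=(2042269/2000000 − 11/200·(0))/(1+11/200) = 9679/10000 ≈ 0.967900
step 2 [2y] zero: DF = P = 9231/10000 ≈ 0.923100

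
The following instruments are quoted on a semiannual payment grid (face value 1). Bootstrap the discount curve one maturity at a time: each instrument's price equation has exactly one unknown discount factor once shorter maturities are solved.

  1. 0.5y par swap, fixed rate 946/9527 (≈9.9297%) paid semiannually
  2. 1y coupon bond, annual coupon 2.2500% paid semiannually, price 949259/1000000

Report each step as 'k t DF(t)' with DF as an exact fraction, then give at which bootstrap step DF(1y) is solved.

step 1 [0.5y] swap r/2=473/9527: DF=(1 − 473/9527·(0))/(1+473/9527) = 9527/10000 ≈ 0.952700
step 2 [1y] bond c/2=9/800: DF=(949259/1000000 − 9/800·(0.952700))/(1+9/800) = 9281/10000 ≈ 0.928100

1 1/2 9527/10000
2 1 9281/10000
DF(1y) is solved at step 2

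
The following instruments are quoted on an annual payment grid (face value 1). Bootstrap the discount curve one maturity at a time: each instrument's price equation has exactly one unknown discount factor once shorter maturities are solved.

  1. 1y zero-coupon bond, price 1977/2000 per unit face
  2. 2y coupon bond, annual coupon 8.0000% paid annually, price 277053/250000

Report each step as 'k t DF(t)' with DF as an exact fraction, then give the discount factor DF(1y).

1 1 1977/2000
2 2 9529/10000
DF(1y) = 1977/2000 ≈ 0.988500

step 1 [1y] zero: DF = P = 1977/2000 ≈ 0.988500
step 2 [2y] bond c/1=2/25: DF=(277053/250000 − 2/25·(0.988500))/(1+2/25) = 9529/10000 ≈ 0.952900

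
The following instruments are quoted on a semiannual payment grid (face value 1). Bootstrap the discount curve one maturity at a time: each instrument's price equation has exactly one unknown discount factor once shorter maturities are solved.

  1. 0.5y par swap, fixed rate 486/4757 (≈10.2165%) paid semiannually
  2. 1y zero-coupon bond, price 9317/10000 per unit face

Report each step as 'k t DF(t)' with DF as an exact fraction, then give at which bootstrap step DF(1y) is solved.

step 1 [0.5y] swap r/2=243/4757: DF=(1 − 243/4757·(0))/(1+243/4757) = 4757/5000 ≈ 0.951400
step 2 [1y] zero: DF = P = 9317/10000 ≈ 0.931700

1 1/2 4757/5000
2 1 9317/10000
DF(1y) is solved at step 2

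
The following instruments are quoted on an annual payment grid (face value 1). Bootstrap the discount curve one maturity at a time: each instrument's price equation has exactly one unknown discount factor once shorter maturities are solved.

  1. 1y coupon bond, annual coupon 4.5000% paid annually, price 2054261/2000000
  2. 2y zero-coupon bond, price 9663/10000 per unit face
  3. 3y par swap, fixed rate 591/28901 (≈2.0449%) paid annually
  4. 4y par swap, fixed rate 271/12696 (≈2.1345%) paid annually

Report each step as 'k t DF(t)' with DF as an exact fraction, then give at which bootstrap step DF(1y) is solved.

1 1 9829/10000
2 2 9663/10000
3 3 9409/10000
4 4 9187/10000
DF(1y) is solved at step 1

step 1 [1y] bond c/1=9/200: DF=(2054261/2000000 − 9/200·(0))/(1+9/200) = 9829/10000 ≈ 0.982900
step 2 [2y] zero: DF = P = 9663/10000 ≈ 0.966300
step 3 [3y] swap r/1=591/28901: DF=(1 − 591/28901·(0.982900+0.966300))/(1+591/28901) = 9409/10000 ≈ 0.940900
step 4 [4y] swap r/1=271/12696: DF=(1 − 271/12696·(0.982900+0.966300+0.940900))/(1+271/12696) = 9187/10000 ≈ 0.918700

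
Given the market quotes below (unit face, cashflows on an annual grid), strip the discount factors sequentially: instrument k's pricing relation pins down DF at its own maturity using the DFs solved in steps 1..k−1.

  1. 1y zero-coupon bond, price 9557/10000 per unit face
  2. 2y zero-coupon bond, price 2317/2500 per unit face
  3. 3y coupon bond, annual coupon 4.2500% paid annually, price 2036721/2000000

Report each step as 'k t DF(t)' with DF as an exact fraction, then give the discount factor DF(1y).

1 1 9557/10000
2 2 2317/2500
3 3 9001/10000
DF(1y) = 9557/10000 ≈ 0.955700

step 1 [1y] zero: DF = P = 9557/10000 ≈ 0.955700
step 2 [2y] zero: DF = P = 2317/2500 ≈ 0.926800
step 3 [3y] bond c/1=17/400: DF=(2036721/2000000 − 17/400·(0.955700+0.926800))/(1+17/400) = 9001/10000 ≈ 0.900100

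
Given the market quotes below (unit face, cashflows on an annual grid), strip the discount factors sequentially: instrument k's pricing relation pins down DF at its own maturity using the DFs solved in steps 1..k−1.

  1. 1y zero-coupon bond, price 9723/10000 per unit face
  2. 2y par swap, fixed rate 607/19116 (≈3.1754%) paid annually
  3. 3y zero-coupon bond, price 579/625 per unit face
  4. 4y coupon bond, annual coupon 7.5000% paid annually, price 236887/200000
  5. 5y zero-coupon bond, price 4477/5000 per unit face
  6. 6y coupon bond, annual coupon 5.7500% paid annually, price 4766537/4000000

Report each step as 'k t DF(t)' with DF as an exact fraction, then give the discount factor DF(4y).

step 1 [1y] zero: DF = P = 9723/10000 ≈ 0.972300
step 2 [2y] swap r/1=607/19116: DF=(1 − 607/19116·(0.972300))/(1+607/19116) = 9393/10000 ≈ 0.939300
step 3 [3y] zero: DF = P = 579/625 ≈ 0.926400
step 4 [4y] bond c/1=3/40: DF=(236887/200000 − 3/40·(0.972300+0.939300+0.926400))/(1+3/40) = 4519/5000 ≈ 0.903800
step 5 [5y] zero: DF = P = 4477/5000 ≈ 0.895400
step 6 [6y] bond c/1=23/400: DF=(4766537/4000000 − 23/400·(0.972300+0.939300+0.926400+0.903800+0.895400))/(1+23/400) = 8747/10000 ≈ 0.874700

1 1 9723/10000
2 2 9393/10000
3 3 579/625
4 4 4519/5000
5 5 4477/5000
6 6 8747/10000
DF(4y) = 4519/5000 ≈ 0.903800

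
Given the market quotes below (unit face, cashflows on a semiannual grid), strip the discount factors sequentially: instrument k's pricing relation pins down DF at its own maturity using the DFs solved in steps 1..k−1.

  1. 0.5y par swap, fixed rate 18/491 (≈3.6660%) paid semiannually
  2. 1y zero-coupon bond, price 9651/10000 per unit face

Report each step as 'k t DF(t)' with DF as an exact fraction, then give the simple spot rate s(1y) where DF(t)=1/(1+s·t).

1 1/2 491/500
2 1 9651/10000
s(1y) = (1/(9651/10000) − 1)/(1) = 349/9651 ≈ 3.6162%

step 1 [0.5y] swap r/2=9/491: DF=(1 − 9/491·(0))/(1+9/491) = 491/500 ≈ 0.982000
step 2 [1y] zero: DF = P = 9651/10000 ≈ 0.965100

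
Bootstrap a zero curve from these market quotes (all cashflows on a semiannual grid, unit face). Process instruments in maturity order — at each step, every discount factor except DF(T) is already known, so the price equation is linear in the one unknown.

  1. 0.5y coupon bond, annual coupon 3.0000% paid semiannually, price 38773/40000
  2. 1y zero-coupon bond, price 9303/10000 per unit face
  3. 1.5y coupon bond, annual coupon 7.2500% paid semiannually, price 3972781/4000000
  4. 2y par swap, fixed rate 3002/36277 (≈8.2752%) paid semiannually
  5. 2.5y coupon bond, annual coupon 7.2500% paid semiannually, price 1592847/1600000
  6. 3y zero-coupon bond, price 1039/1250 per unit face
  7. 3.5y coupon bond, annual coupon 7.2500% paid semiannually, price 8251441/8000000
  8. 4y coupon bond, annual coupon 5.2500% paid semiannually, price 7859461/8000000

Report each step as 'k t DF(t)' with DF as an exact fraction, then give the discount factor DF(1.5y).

step 1 [0.5y] bond c/2=3/200: DF=(38773/40000 − 3/200·(0))/(1+3/200) = 191/200 ≈ 0.955000
step 2 [1y] zero: DF = P = 9303/10000 ≈ 0.930300
step 3 [1.5y] bond c/2=29/800: DF=(3972781/4000000 − 29/800·(0.955000+0.930300))/(1+29/800) = 357/400 ≈ 0.892500
step 4 [2y] swap r/2=1501/36277: DF=(1 − 1501/36277·(0.955000+0.930300+0.892500))/(1+1501/36277) = 8499/10000 ≈ 0.849900
step 5 [2.5y] bond c/2=29/800: DF=(1592847/1600000 − 29/800·(0.955000+0.930300+0.892500+0.849900))/(1+29/800) = 4169/5000 ≈ 0.833800
step 6 [3y] zero: DF = P = 1039/1250 ≈ 0.831200
step 7 [3.5y] bond c/2=29/800: DF=(8251441/8000000 − 29/800·(0.955000+0.930300+0.892500+0.849900+0.833800+0.831200))/(1+29/800) = 4051/5000 ≈ 0.810200
step 8 [4y] bond c/2=21/800: DF=(7859461/8000000 − 21/800·(0.955000+0.930300+0.892500+0.849900+0.833800+0.831200+0.810200))/(1+21/800) = 2003/2500 ≈ 0.801200

1 1/2 191/200
2 1 9303/10000
3 3/2 357/400
4 2 8499/10000
5 5/2 4169/5000
6 3 1039/1250
7 7/2 4051/5000
8 4 2003/2500
DF(1.5y) = 357/400 ≈ 0.892500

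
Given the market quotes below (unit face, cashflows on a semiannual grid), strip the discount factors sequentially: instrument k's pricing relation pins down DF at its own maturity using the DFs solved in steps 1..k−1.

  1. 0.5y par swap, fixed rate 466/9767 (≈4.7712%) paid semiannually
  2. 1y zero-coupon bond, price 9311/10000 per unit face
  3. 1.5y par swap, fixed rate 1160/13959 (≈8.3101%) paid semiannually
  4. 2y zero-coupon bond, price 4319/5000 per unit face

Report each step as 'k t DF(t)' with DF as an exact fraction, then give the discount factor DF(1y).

step 1 [0.5y] swap r/2=233/9767: DF=(1 − 233/9767·(0))/(1+233/9767) = 9767/10000 ≈ 0.976700
step 2 [1y] zero: DF = P = 9311/10000 ≈ 0.931100
step 3 [1.5y] swap r/2=580/13959: DF=(1 − 580/13959·(0.976700+0.931100))/(1+580/13959) = 221/250 ≈ 0.884000
step 4 [2y] zero: DF = P = 4319/5000 ≈ 0.863800

1 1/2 9767/10000
2 1 9311/10000
3 3/2 221/250
4 2 4319/5000
DF(1y) = 9311/10000 ≈ 0.931100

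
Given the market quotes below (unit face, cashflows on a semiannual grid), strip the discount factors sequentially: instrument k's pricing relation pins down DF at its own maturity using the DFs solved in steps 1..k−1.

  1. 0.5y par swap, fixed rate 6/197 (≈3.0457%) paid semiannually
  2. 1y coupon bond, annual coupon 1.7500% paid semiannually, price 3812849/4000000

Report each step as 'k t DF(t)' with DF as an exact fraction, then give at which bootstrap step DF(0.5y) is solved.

1 1/2 197/200
2 1 2341/2500
DF(0.5y) is solved at step 1

step 1 [0.5y] swap r/2=3/197: DF=(1 − 3/197·(0))/(1+3/197) = 197/200 ≈ 0.985000
step 2 [1y] bond c/2=7/800: DF=(3812849/4000000 − 7/800·(0.985000))/(1+7/800) = 2341/2500 ≈ 0.936400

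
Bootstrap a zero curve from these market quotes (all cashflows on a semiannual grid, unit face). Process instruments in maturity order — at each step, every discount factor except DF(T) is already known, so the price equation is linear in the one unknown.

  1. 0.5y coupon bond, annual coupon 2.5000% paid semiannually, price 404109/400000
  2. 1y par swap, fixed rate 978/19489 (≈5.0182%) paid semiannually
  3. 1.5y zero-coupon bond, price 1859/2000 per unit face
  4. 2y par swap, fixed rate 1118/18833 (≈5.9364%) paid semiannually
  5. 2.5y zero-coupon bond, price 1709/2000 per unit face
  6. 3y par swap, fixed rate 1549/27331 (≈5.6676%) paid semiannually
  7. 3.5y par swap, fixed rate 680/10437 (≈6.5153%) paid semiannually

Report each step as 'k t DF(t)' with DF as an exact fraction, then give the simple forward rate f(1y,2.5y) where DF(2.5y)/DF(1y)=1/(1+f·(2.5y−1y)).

1 1/2 4989/5000
2 1 9511/10000
3 3/2 1859/2000
4 2 4441/5000
5 5/2 1709/2000
6 3 8451/10000
7 7/2 199/250
f(1y,2.5y) = ((9511/10000)/(1709/2000) − 1)/(3/2) = 644/8545 ≈ 7.5366%

step 1 [0.5y] bond c/2=1/80: DF=(404109/400000 − 1/80·(0))/(1+1/80) = 4989/5000 ≈ 0.997800
step 2 [1y] swap r/2=489/19489: DF=(1 − 489/19489·(0.997800))/(1+489/19489) = 9511/10000 ≈ 0.951100
step 3 [1.5y] zero: DF = P = 1859/2000 ≈ 0.929500
step 4 [2y] swap r/2=559/18833: DF=(1 − 559/18833·(0.997800+0.951100+0.929500))/(1+559/18833) = 4441/5000 ≈ 0.888200
step 5 [2.5y] zero: DF = P = 1709/2000 ≈ 0.854500
step 6 [3y] swap r/2=1549/54662: DF=(1 − 1549/54662·(0.997800+0.951100+0.929500+0.888200+0.854500))/(1+1549/54662) = 8451/10000 ≈ 0.845100
step 7 [3.5y] swap r/2=340/10437: DF=(1 − 340/10437·(0.997800+0.951100+0.929500+0.888200+0.854500+0.845100))/(1+340/10437) = 199/250 ≈ 0.796000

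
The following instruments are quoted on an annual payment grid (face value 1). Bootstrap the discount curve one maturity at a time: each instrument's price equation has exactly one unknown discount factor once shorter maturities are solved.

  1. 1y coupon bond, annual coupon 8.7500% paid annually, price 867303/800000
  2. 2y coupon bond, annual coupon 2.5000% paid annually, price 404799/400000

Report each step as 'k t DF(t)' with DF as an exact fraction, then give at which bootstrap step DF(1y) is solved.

1 1 9969/10000
2 2 963/1000
DF(1y) is solved at step 1

step 1 [1y] bond c/1=7/80: DF=(867303/800000 − 7/80·(0))/(1+7/80) = 9969/10000 ≈ 0.996900
step 2 [2y] bond c/1=1/40: DF=(404799/400000 − 1/40·(0.996900))/(1+1/40) = 963/1000 ≈ 0.963000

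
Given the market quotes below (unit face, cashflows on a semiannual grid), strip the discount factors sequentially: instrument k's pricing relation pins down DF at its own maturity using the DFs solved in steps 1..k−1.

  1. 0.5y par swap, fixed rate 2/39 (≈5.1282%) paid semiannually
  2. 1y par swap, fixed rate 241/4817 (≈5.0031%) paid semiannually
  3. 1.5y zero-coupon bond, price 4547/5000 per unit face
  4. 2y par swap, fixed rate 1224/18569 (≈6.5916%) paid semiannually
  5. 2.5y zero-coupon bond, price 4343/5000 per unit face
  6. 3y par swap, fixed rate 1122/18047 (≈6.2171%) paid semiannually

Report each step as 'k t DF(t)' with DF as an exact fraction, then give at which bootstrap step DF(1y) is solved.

step 1 [0.5y] swap r/2=1/39: DF=(1 − 1/39·(0))/(1+1/39) = 39/40 ≈ 0.975000
step 2 [1y] swap r/2=241/9634: DF=(1 − 241/9634·(0.975000))/(1+241/9634) = 4759/5000 ≈ 0.951800
step 3 [1.5y] zero: DF = P = 4547/5000 ≈ 0.909400
step 4 [2y] swap r/2=612/18569: DF=(1 − 612/18569·(0.975000+0.951800+0.909400))/(1+612/18569) = 1097/1250 ≈ 0.877600
step 5 [2.5y] zero: DF = P = 4343/5000 ≈ 0.868600
step 6 [3y] swap r/2=561/18047: DF=(1 − 561/18047·(0.975000+0.951800+0.909400+0.877600+0.868600))/(1+561/18047) = 8317/10000 ≈ 0.831700

1 1/2 39/40
2 1 4759/5000
3 3/2 4547/5000
4 2 1097/1250
5 5/2 4343/5000
6 3 8317/10000
DF(1y) is solved at step 2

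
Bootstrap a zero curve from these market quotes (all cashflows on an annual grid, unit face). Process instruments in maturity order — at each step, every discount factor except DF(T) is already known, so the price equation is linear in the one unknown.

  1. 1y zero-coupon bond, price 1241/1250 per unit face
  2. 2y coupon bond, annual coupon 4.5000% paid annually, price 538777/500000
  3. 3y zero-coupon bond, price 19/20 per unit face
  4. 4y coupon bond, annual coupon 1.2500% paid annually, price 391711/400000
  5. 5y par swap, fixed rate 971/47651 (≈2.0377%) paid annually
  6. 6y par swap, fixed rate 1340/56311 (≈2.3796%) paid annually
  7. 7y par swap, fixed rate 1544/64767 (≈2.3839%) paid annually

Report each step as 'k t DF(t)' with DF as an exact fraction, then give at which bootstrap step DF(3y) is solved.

1 1 1241/1250
2 2 2471/2500
3 3 19/20
4 4 931/1000
5 5 9029/10000
6 6 433/500
7 7 1057/1250
DF(3y) is solved at step 3

step 1 [1y] zero: DF = P = 1241/1250 ≈ 0.992800
step 2 [2y] bond c/1=9/200: DF=(538777/500000 − 9/200·(0.992800))/(1+9/200) = 2471/2500 ≈ 0.988400
step 3 [3y] zero: DF = P = 19/20 ≈ 0.950000
step 4 [4y] bond c/1=1/80: DF=(391711/400000 − 1/80·(0.992800+0.988400+0.950000))/(1+1/80) = 931/1000 ≈ 0.931000
step 5 [5y] swap r/1=971/47651: DF=(1 − 971/47651·(0.992800+0.988400+0.950000+0.931000))/(1+971/47651) = 9029/10000 ≈ 0.902900
step 6 [6y] swap r/1=1340/56311: DF=(1 − 1340/56311·(0.992800+0.988400+0.950000+0.931000+0.902900))/(1+1340/56311) = 433/500 ≈ 0.866000
step 7 [7y] swap r/1=1544/64767: DF=(1 − 1544/64767·(0.992800+0.988400+0.950000+0.931000+0.902900+0.866000))/(1+1544/64767) = 1057/1250 ≈ 0.845600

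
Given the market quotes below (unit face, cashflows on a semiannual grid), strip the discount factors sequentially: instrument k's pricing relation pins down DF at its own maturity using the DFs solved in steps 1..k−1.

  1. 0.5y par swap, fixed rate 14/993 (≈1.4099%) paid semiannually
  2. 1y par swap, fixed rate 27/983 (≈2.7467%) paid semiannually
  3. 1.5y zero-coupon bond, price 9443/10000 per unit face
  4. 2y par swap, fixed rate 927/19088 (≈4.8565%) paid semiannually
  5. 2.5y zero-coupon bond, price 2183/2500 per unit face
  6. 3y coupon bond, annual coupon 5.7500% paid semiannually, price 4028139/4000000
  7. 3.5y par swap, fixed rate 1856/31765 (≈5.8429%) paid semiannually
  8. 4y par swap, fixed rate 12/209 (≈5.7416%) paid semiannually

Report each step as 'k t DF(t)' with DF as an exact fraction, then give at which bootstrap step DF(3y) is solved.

step 1 [0.5y] swap r/2=7/993: DF=(1 − 7/993·(0))/(1+7/993) = 993/1000 ≈ 0.993000
step 2 [1y] swap r/2=27/1966: DF=(1 − 27/1966·(0.993000))/(1+27/1966) = 973/1000 ≈ 0.973000
step 3 [1.5y] zero: DF = P = 9443/10000 ≈ 0.944300
step 4 [2y] swap r/2=927/38176: DF=(1 − 927/38176·(0.993000+0.973000+0.944300))/(1+927/38176) = 9073/10000 ≈ 0.907300
step 5 [2.5y] zero: DF = P = 2183/2500 ≈ 0.873200
step 6 [3y] bond c/2=23/800: DF=(4028139/4000000 − 23/800·(0.993000+0.973000+0.944300+0.907300+0.873200))/(1+23/800) = 4239/5000 ≈ 0.847800
step 7 [3.5y] swap r/2=928/31765: DF=(1 − 928/31765·(0.993000+0.973000+0.944300+0.907300+0.873200+0.847800))/(1+928/31765) = 509/625 ≈ 0.814400
step 8 [4y] swap r/2=6/209: DF=(1 − 6/209·(0.993000+0.973000+0.944300+0.907300+0.873200+0.847800+0.814400))/(1+6/209) = 1987/2500 ≈ 0.794800

1 1/2 993/1000
2 1 973/1000
3 3/2 9443/10000
4 2 9073/10000
5 5/2 2183/2500
6 3 4239/5000
7 7/2 509/625
8 4 1987/2500
DF(3y) is solved at step 6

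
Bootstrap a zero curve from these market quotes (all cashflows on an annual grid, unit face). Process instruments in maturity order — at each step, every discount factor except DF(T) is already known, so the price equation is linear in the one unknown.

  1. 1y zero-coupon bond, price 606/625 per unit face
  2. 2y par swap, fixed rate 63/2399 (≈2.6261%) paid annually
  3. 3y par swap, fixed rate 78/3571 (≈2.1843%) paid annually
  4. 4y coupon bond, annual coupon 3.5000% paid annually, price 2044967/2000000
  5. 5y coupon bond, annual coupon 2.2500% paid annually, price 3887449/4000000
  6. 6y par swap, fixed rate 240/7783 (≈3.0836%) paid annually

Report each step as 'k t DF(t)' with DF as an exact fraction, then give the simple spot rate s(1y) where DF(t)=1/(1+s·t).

step 1 [1y] zero: DF = P = 606/625 ≈ 0.969600
step 2 [2y] swap r/1=63/2399: DF=(1 − 63/2399·(0.969600))/(1+63/2399) = 1187/1250 ≈ 0.949600
step 3 [3y] swap r/1=78/3571: DF=(1 − 78/3571·(0.969600+0.949600))/(1+78/3571) = 586/625 ≈ 0.937600
step 4 [4y] bond c/1=7/200: DF=(2044967/2000000 − 7/200·(0.969600+0.949600+0.937600))/(1+7/200) = 8913/10000 ≈ 0.891300
step 5 [5y] bond c/1=9/400: DF=(3887449/4000000 − 9/400·(0.969600+0.949600+0.937600+0.891300))/(1+9/400) = 217/250 ≈ 0.868000
step 6 [6y] swap r/1=240/7783: DF=(1 − 240/7783·(0.969600+0.949600+0.937600+0.891300+0.868000))/(1+240/7783) = 104/125 ≈ 0.832000

1 1 606/625
2 2 1187/1250
3 3 586/625
4 4 8913/10000
5 5 217/250
6 6 104/125
s(1y) = (1/(606/625) − 1)/(1) = 19/606 ≈ 3.1353%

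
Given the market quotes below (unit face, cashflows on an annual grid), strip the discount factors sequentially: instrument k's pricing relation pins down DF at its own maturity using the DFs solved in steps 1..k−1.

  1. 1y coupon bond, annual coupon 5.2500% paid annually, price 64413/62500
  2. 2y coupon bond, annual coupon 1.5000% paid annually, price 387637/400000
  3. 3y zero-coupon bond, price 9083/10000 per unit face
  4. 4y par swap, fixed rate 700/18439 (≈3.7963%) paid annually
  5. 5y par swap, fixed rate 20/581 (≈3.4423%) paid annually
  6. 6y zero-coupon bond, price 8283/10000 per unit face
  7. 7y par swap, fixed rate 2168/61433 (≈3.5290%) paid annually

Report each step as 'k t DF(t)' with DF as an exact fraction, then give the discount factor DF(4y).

1 1 612/625
2 2 9403/10000
3 3 9083/10000
4 4 43/50
5 5 211/250
6 6 8283/10000
7 7 979/1250
DF(4y) = 43/50 ≈ 0.860000

step 1 [1y] bond c/1=21/400: DF=(64413/62500 − 21/400·(0))/(1+21/400) = 612/625 ≈ 0.979200
step 2 [2y] bond c/1=3/200: DF=(387637/400000 − 3/200·(0.979200))/(1+3/200) = 9403/10000 ≈ 0.940300
step 3 [3y] zero: DF = P = 9083/10000 ≈ 0.908300
step 4 [4y] swap r/1=700/18439: DF=(1 − 700/18439·(0.979200+0.940300+0.908300))/(1+700/18439) = 43/50 ≈ 0.860000
step 5 [5y] swap r/1=20/581: DF=(1 − 20/581·(0.979200+0.940300+0.908300+0.860000))/(1+20/581) = 211/250 ≈ 0.844000
step 6 [6y] zero: DF = P = 8283/10000 ≈ 0.828300
step 7 [7y] swap r/1=2168/61433: DF=(1 − 2168/61433·(0.979200+0.940300+0.908300+0.860000+0.844000+0.828300))/(1+2168/61433) = 979/1250 ≈ 0.783200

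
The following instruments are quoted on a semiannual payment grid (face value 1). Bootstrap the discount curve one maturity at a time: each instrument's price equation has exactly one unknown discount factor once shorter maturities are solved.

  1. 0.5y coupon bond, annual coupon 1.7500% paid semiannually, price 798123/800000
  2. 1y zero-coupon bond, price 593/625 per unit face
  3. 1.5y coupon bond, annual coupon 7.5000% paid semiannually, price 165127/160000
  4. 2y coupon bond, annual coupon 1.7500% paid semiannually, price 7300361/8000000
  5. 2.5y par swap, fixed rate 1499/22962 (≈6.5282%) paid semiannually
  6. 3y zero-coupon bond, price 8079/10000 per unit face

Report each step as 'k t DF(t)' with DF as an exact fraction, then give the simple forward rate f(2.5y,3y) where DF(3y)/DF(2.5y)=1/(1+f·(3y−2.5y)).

1 1/2 989/1000
2 1 593/625
3 3/2 9247/10000
4 2 4399/5000
5 5/2 8501/10000
6 3 8079/10000
f(2.5y,3y) = ((8501/10000)/(8079/10000) − 1)/(1/2) = 844/8079 ≈ 10.4468%

step 1 [0.5y] bond c/2=7/800: DF=(798123/800000 − 7/800·(0))/(1+7/800) = 989/1000 ≈ 0.989000
step 2 [1y] zero: DF = P = 593/625 ≈ 0.948800
step 3 [1.5y] bond c/2=3/80: DF=(165127/160000 − 3/80·(0.989000+0.948800))/(1+3/80) = 9247/10000 ≈ 0.924700
step 4 [2y] bond c/2=7/800: DF=(7300361/8000000 − 7/800·(0.989000+0.948800+0.924700))/(1+7/800) = 4399/5000 ≈ 0.879800
step 5 [2.5y] swap r/2=1499/45924: DF=(1 − 1499/45924·(0.989000+0.948800+0.924700+0.879800))/(1+1499/45924) = 8501/10000 ≈ 0.850100
step 6 [3y] zero: DF = P = 8079/10000 ≈ 0.807900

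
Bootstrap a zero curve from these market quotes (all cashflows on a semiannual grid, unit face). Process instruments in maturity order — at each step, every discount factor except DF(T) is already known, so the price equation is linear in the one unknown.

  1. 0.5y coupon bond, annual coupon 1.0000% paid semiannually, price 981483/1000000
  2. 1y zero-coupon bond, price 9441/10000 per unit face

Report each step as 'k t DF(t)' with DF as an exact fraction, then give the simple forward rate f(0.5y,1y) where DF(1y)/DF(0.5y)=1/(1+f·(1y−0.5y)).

step 1 [0.5y] bond c/2=1/200: DF=(981483/1000000 − 1/200·(0))/(1+1/200) = 4883/5000 ≈ 0.976600
step 2 [1y] zero: DF = P = 9441/10000 ≈ 0.944100

1 1/2 4883/5000
2 1 9441/10000
f(0.5y,1y) = ((4883/5000)/(9441/10000) − 1)/(1/2) = 650/9441 ≈ 6.8849%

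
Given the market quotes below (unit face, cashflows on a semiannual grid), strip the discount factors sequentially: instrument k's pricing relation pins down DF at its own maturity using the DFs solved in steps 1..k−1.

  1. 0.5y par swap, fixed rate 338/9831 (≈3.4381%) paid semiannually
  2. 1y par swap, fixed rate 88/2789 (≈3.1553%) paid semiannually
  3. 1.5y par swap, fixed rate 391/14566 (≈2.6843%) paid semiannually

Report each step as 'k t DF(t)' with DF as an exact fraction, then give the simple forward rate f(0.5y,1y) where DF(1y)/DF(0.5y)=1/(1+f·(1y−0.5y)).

1 1/2 9831/10000
2 1 2423/2500
3 3/2 9609/10000
f(0.5y,1y) = ((9831/10000)/(2423/2500) − 1)/(1/2) = 139/4846 ≈ 2.8683%

step 1 [0.5y] swap r/2=169/9831: DF=(1 − 169/9831·(0))/(1+169/9831) = 9831/10000 ≈ 0.983100
step 2 [1y] swap r/2=44/2789: DF=(1 − 44/2789·(0.983100))/(1+44/2789) = 2423/2500 ≈ 0.969200
step 3 [1.5y] swap r/2=391/29132: DF=(1 − 391/29132·(0.983100+0.969200))/(1+391/29132) = 9609/10000 ≈ 0.960900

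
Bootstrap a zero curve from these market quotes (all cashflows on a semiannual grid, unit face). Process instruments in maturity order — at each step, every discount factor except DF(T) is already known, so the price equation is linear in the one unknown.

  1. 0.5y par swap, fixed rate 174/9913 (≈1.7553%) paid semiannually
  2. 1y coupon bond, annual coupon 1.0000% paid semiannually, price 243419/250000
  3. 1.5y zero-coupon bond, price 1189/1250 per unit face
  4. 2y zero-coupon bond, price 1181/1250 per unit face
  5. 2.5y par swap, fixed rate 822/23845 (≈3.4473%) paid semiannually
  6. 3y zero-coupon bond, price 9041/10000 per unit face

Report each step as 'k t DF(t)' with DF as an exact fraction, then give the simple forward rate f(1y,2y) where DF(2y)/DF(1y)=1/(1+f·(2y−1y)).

1 1/2 9913/10000
2 1 9639/10000
3 3/2 1189/1250
4 2 1181/1250
5 5/2 4589/5000
6 3 9041/10000
f(1y,2y) = ((9639/10000)/(1181/1250) − 1)/(1) = 191/9448 ≈ 2.0216%

step 1 [0.5y] swap r/2=87/9913: DF=(1 − 87/9913·(0))/(1+87/9913) = 9913/10000 ≈ 0.991300
step 2 [1y] bond c/2=1/200: DF=(243419/250000 − 1/200·(0.991300))/(1+1/200) = 9639/10000 ≈ 0.963900
step 3 [1.5y] zero: DF = P = 1189/1250 ≈ 0.951200
step 4 [2y] zero: DF = P = 1181/1250 ≈ 0.944800
step 5 [2.5y] swap r/2=411/23845: DF=(1 − 411/23845·(0.991300+0.963900+0.951200+0.944800))/(1+411/23845) = 4589/5000 ≈ 0.917800
step 6 [3y] zero: DF = P = 9041/10000 ≈ 0.904100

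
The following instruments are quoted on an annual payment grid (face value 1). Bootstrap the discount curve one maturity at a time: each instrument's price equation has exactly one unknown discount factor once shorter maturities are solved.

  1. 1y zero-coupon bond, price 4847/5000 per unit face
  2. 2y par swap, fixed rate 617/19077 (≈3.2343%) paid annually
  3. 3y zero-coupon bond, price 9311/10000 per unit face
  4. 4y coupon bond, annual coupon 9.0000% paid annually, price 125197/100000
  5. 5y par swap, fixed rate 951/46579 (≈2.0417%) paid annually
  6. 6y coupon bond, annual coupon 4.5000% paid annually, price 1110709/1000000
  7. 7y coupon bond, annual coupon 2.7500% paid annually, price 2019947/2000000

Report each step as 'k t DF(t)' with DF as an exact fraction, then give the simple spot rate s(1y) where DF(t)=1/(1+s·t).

step 1 [1y] zero: DF = P = 4847/5000 ≈ 0.969400
step 2 [2y] swap r/1=617/19077: DF=(1 − 617/19077·(0.969400))/(1+617/19077) = 9383/10000 ≈ 0.938300
step 3 [3y] zero: DF = P = 9311/10000 ≈ 0.931100
step 4 [4y] bond c/1=9/100: DF=(125197/100000 − 9/100·(0.969400+0.938300+0.931100))/(1+9/100) = 4571/5000 ≈ 0.914200
step 5 [5y] swap r/1=951/46579: DF=(1 − 951/46579·(0.969400+0.938300+0.931100+0.914200))/(1+951/46579) = 9049/10000 ≈ 0.904900
step 6 [6y] bond c/1=9/200: DF=(1110709/1000000 − 9/200·(0.969400+0.938300+0.931100+0.914200+0.904900))/(1+9/200) = 8623/10000 ≈ 0.862300
step 7 [7y] bond c/1=11/400: DF=(2019947/2000000 − 11/400·(0.969400+0.938300+0.931100+0.914200+0.904900+0.862300))/(1+11/400) = 522/625 ≈ 0.835200

1 1 4847/5000
2 2 9383/10000
3 3 9311/10000
4 4 4571/5000
5 5 9049/10000
6 6 8623/10000
7 7 522/625
s(1y) = (1/(4847/5000) − 1)/(1) = 153/4847 ≈ 3.1566%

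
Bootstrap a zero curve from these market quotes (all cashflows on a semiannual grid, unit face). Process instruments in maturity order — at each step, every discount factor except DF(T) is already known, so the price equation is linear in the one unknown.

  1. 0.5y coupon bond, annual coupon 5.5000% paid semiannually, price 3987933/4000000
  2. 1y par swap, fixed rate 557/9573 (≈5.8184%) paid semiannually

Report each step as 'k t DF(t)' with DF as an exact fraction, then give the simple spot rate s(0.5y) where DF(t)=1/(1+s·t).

1 1/2 9703/10000
2 1 9443/10000
s(0.5y) = (1/(9703/10000) − 1)/(1/2) = 594/9703 ≈ 6.1218%

step 1 [0.5y] bond c/2=11/400: DF=(3987933/4000000 − 11/400·(0))/(1+11/400) = 9703/10000 ≈ 0.970300
step 2 [1y] swap r/2=557/19146: DF=(1 − 557/19146·(0.970300))/(1+557/19146) = 9443/10000 ≈ 0.944300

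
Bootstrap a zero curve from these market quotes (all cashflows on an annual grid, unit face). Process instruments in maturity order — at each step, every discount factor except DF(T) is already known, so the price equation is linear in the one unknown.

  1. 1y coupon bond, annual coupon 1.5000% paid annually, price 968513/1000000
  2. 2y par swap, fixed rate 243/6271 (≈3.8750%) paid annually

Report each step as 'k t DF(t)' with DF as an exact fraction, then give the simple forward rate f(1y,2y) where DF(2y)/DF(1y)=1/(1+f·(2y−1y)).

step 1 [1y] bond c/1=3/200: DF=(968513/1000000 − 3/200·(0))/(1+3/200) = 4771/5000 ≈ 0.954200
step 2 [2y] swap r/1=243/6271: DF=(1 − 243/6271·(0.954200))/(1+243/6271) = 9271/10000 ≈ 0.927100

1 1 4771/5000
2 2 9271/10000
f(1y,2y) = ((4771/5000)/(9271/10000) − 1)/(1) = 271/9271 ≈ 2.9231%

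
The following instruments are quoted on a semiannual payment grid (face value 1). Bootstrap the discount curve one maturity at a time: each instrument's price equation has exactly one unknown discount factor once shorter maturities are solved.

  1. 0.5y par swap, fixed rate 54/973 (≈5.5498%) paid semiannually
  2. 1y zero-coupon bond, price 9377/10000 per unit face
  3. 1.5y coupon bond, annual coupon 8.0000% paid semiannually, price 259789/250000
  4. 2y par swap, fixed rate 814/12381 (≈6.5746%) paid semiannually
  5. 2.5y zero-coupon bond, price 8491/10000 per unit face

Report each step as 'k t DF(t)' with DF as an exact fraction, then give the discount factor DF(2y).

1 1/2 973/1000
2 1 9377/10000
3 3/2 9257/10000
4 2 8779/10000
5 5/2 8491/10000
DF(2y) = 8779/10000 ≈ 0.877900

step 1 [0.5y] swap r/2=27/973: DF=(1 − 27/973·(0))/(1+27/973) = 973/1000 ≈ 0.973000
step 2 [1y] zero: DF = P = 9377/10000 ≈ 0.937700
step 3 [1.5y] bond c/2=1/25: DF=(259789/250000 − 1/25·(0.973000+0.937700))/(1+1/25) = 9257/10000 ≈ 0.925700
step 4 [2y] swap r/2=407/12381: DF=(1 − 407/12381·(0.973000+0.937700+0.925700))/(1+407/12381) = 8779/10000 ≈ 0.877900
step 5 [2.5y] zero: DF = P = 8491/10000 ≈ 0.849100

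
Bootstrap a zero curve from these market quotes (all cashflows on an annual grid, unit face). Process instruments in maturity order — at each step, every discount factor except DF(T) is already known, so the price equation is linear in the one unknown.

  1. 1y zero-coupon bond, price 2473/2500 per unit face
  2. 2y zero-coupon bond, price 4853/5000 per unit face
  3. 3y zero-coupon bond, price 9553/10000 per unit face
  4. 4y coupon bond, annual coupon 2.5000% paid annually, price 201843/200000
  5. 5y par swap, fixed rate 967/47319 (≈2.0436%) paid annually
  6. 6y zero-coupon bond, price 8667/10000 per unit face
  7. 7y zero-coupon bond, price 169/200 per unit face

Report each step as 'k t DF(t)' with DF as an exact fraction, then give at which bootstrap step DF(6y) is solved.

step 1 [1y] zero: DF = P = 2473/2500 ≈ 0.989200
step 2 [2y] zero: DF = P = 4853/5000 ≈ 0.970600
step 3 [3y] zero: DF = P = 9553/10000 ≈ 0.955300
step 4 [4y] bond c/1=1/40: DF=(201843/200000 − 1/40·(0.989200+0.970600+0.955300))/(1+1/40) = 1827/2000 ≈ 0.913500
step 5 [5y] swap r/1=967/47319: DF=(1 − 967/47319·(0.989200+0.970600+0.955300+0.913500))/(1+967/47319) = 9033/10000 ≈ 0.903300
step 6 [6y] zero: DF = P = 8667/10000 ≈ 0.866700
step 7 [7y] zero: DF = P = 169/200 ≈ 0.845000

1 1 2473/2500
2 2 4853/5000
3 3 9553/10000
4 4 1827/2000
5 5 9033/10000
6 6 8667/10000
7 7 169/200
DF(6y) is solved at step 6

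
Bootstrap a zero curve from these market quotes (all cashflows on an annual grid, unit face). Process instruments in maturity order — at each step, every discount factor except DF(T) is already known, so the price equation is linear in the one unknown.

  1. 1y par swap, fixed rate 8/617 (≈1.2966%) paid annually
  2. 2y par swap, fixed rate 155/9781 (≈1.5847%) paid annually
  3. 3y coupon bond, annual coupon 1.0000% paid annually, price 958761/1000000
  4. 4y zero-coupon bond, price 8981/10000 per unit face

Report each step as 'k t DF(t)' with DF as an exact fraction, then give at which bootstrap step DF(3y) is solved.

1 1 617/625
2 2 969/1000
3 3 9299/10000
4 4 8981/10000
DF(3y) is solved at step 3

step 1 [1y] swap r/1=8/617: DF=(1 − 8/617·(0))/(1+8/617) = 617/625 ≈ 0.987200
step 2 [2y] swap r/1=155/9781: DF=(1 − 155/9781·(0.987200))/(1+155/9781) = 969/1000 ≈ 0.969000
step 3 [3y] bond c/1=1/100: DF=(958761/1000000 − 1/100·(0.987200+0.969000))/(1+1/100) = 9299/10000 ≈ 0.929900
step 4 [4y] zero: DF = P = 8981/10000 ≈ 0.898100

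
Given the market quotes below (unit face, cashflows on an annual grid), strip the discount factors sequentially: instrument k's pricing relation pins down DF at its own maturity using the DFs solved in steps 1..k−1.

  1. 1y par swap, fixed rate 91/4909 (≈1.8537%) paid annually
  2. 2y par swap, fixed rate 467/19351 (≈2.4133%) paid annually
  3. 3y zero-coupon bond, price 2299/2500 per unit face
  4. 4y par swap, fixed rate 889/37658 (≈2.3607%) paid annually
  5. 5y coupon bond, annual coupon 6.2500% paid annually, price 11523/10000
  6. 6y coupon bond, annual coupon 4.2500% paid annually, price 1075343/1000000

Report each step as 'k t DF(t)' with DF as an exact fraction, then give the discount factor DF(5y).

step 1 [1y] swap r/1=91/4909: DF=(1 − 91/4909·(0))/(1+91/4909) = 4909/5000 ≈ 0.981800
step 2 [2y] swap r/1=467/19351: DF=(1 − 467/19351·(0.981800))/(1+467/19351) = 9533/10000 ≈ 0.953300
step 3 [3y] zero: DF = P = 2299/2500 ≈ 0.919600
step 4 [4y] swap r/1=889/37658: DF=(1 − 889/37658·(0.981800+0.953300+0.919600))/(1+889/37658) = 9111/10000 ≈ 0.911100
step 5 [5y] bond c/1=1/16: DF=(11523/10000 − 1/16·(0.981800+0.953300+0.919600+0.911100))/(1+1/16) = 863/1000 ≈ 0.863000
step 6 [6y] bond c/1=17/400: DF=(1075343/1000000 − 17/400·(0.981800+0.953300+0.919600+0.911100+0.863000))/(1+17/400) = 2107/2500 ≈ 0.842800

1 1 4909/5000
2 2 9533/10000
3 3 2299/2500
4 4 9111/10000
5 5 863/1000
6 6 2107/2500
DF(5y) = 863/1000 ≈ 0.863000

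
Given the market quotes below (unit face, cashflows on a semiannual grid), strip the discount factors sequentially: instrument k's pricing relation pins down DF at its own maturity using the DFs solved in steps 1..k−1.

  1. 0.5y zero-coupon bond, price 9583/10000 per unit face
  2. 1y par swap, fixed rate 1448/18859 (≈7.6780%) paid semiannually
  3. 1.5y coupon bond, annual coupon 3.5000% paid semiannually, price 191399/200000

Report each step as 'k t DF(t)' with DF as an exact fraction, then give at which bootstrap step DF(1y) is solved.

1 1/2 9583/10000
2 1 2319/2500
3 3/2 9081/10000
DF(1y) is solved at step 2

step 1 [0.5y] zero: DF = P = 9583/10000 ≈ 0.958300
step 2 [1y] swap r/2=724/18859: DF=(1 − 724/18859·(0.958300))/(1+724/18859) = 2319/2500 ≈ 0.927600
step 3 [1.5y] bond c/2=7/400: DF=(191399/200000 − 7/400·(0.958300+0.927600))/(1+7/400) = 9081/10000 ≈ 0.908100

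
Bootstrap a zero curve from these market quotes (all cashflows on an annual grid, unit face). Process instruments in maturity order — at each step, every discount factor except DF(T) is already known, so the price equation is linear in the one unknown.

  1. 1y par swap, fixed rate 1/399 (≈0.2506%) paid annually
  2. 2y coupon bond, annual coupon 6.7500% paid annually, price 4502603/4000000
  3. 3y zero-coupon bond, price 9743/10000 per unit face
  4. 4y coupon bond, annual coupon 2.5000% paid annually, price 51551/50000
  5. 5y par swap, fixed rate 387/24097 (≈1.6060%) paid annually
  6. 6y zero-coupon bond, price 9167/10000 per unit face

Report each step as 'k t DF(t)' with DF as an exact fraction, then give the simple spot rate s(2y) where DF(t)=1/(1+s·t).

step 1 [1y] swap r/1=1/399: DF=(1 − 1/399·(0))/(1+1/399) = 399/400 ≈ 0.997500
step 2 [2y] bond c/1=27/400: DF=(4502603/4000000 − 27/400·(0.997500))/(1+27/400) = 4957/5000 ≈ 0.991400
step 3 [3y] zero: DF = P = 9743/10000 ≈ 0.974300
step 4 [4y] bond c/1=1/40: DF=(51551/50000 − 1/40·(0.997500+0.991400+0.974300))/(1+1/40) = 1167/1250 ≈ 0.933600
step 5 [5y] swap r/1=387/24097: DF=(1 − 387/24097·(0.997500+0.991400+0.974300+0.933600))/(1+387/24097) = 4613/5000 ≈ 0.922600
step 6 [6y] zero: DF = P = 9167/10000 ≈ 0.916700

1 1 399/400
2 2 4957/5000
3 3 9743/10000
4 4 1167/1250
5 5 4613/5000
6 6 9167/10000
s(2y) = (1/(4957/5000) − 1)/(2) = 43/9914 ≈ 0.4337%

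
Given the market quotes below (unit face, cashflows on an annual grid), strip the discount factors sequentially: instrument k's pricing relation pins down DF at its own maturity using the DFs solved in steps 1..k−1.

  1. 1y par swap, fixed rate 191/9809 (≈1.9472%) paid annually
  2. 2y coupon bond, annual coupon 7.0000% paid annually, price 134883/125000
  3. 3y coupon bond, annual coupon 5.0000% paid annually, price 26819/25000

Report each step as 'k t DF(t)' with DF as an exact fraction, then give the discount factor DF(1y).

step 1 [1y] swap r/1=191/9809: DF=(1 − 191/9809·(0))/(1+191/9809) = 9809/10000 ≈ 0.980900
step 2 [2y] bond c/1=7/100: DF=(134883/125000 − 7/100·(0.980900))/(1+7/100) = 9443/10000 ≈ 0.944300
step 3 [3y] bond c/1=1/20: DF=(26819/25000 − 1/20·(0.980900+0.944300))/(1+1/20) = 93/100 ≈ 0.930000

1 1 9809/10000
2 2 9443/10000
3 3 93/100
DF(1y) = 9809/10000 ≈ 0.980900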